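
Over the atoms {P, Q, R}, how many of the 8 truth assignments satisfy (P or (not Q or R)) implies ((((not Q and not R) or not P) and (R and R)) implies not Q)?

7

Initial set: {((P or (not Q or R)) implies ((((not Q and not R) or not P) and (R and R)) implies not Q))}.
((P or (not Q or R)) implies ((((not Q and not R) or not P) and (R and R)) implies not Q)): β-rule — branch into not (P or (not Q or R))  //  ((((not Q and not R) or not P) and (R and R)) implies not Q).
  branch 1 (add not (P or (not Q or R))):
    not (P or (not Q or R)): α-rule — add not P, not (not Q or R).
    not (not Q or R): α-rule — add not not Q, not R.
    ○ open, literals {P=false, Q=true, R=false}.
  branch 2 (add ((((not Q and not R) or not P) and (R and R)) implies not Q)):
    ((((not Q and not R) or not P) and (R and R)) implies not Q): β-rule — branch into not (((not Q and not R) or not P) and (R and R))  //  not Q.
      branch 2.1 (add not (((not Q and not R) or not P) and (R and R))):
        not (((not Q and not R) or not P) and (R and R)): β-rule — branch into not ((not Q and not R) or not P)  //  not (R and R).
          branch 2.1.1 (add not ((not Q and not R) or not P)):
            not ((not Q and not R) or not P): α-rule — add not (not Q and not R), not not P.
            not (not Q and not R): β-rule — branch into not not Q  //  not not R.
              branch 2.1.1.1 (add not not Q):
                ○ open, literals {P=true, Q=true}.
              branch 2.1.1.2 (add not not R):
                ○ open, literals {P=true, R=true}.
          branch 2.1.2 (add not (R and R)):
            not (R and R): β-rule — branch into not R  //  not R.
              branch 2.1.2.1 (add not R):
                ○ open, literals {R=false}.
              branch 2.1.2.2 (add not R):
                ○ open, literals {R=false}.
      branch 2.2 (add not Q):
        ○ open, literals {Q=false}.
0 branches closed, 6 open.
Each open branch fixes some atoms; the unmentioned ones are free. Counting distinct full assignments: branch {P=false, Q=true, R=false} (none free) contributes 1 new; branch {P=true, Q=true} (R) contributes 2 new; branch {P=true, R=true} (Q) contributes 1 new; branch {R=false} (P, Q) contributes 2 new; branch {R=false} (P, Q) contributes 0 new; branch {Q=false} (P, R) contributes 1 new. Total: 7.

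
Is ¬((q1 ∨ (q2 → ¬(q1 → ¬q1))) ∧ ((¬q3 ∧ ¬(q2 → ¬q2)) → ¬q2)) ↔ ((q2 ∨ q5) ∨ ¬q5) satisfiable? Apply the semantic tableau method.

Satisfiable

Initial set: {(¬((q1 ∨ (q2 → ¬(q1 → ¬q1))) ∧ ((¬q3 ∧ ¬(q2 → ¬q2)) → ¬q2)) ↔ ((q2 ∨ q5) ∨ ¬q5))}.
(¬((q1 ∨ (q2 → ¬(q1 → ¬q1))) ∧ ((¬q3 ∧ ¬(q2 → ¬q2)) → ¬q2)) ↔ ((q2 ∨ q5) ∨ ¬q5)): β-rule — branch into ¬((q1 ∨ (q2 → ¬(q1 → ¬q1))) ∧ ((¬q3 ∧ ¬(q2 → ¬q2)) → ¬q2)), ((q2 ∨ q5) ∨ ¬q5)  //  ¬¬((q1 ∨ (q2 → ¬(q1 → ¬q1))) ∧ ((¬q3 ∧ ¬(q2 → ¬q2)) → ¬q2)), ¬((q2 ∨ q5) ∨ ¬q5).
  branch 1 (add ¬((q1 ∨ (q2 → ¬(q1 → ¬q1))) ∧ ((¬q3 ∧ ¬(q2 → ¬q2)) → ¬q2)), ((q2 ∨ q5) ∨ ¬q5)):
    ¬((q1 ∨ (q2 → ¬(q1 → ¬q1))) ∧ ((¬q3 ∧ ¬(q2 → ¬q2)) → ¬q2)): β-rule — branch into ¬(q1 ∨ (q2 → ¬(q1 → ¬q1)))  //  ¬((¬q3 ∧ ¬(q2 → ¬q2)) → ¬q2).
      branch 1.1 (add ¬(q1 ∨ (q2 → ¬(q1 → ¬q1)))):
        ¬(q1 ∨ (q2 → ¬(q1 → ¬q1))): α-rule — add ¬q1, ¬(q2 → ¬(q1 → ¬q1)).
        ¬(q2 → ¬(q1 → ¬q1)): α-rule — add q2, ¬¬(q1 → ¬q1).
        ((q2 ∨ q5) ∨ ¬q5): β-rule — branch into (q2 ∨ q5)  //  ¬q5.
          branch 1.1.1 (add (q2 ∨ q5)):
            ¬¬(q1 → ¬q1): β-rule — branch into ¬q1  //  ¬q1.
              branch 1.1.1.1 (add ¬q1):
                (q2 ∨ q5): β-rule — branch into q2  //  q5.
                  branch 1.1.1.1.1 (add q2):
                    ○ open, literals {q1=0, q2=1}.
                  branch 1.1.1.1.2 (add q5):
                    ○ open, literals {q1=0, q2=1, q5=1}.
              branch 1.1.1.2 (add ¬q1):
                (q2 ∨ q5): β-rule — branch into q2  //  q5.
                  branch 1.1.1.2.1 (add q2):
                    ○ open, literals {q1=0, q2=1}.
                  branch 1.1.1.2.2 (add q5):
                    ○ open, literals {q1=0, q2=1, q5=1}.
          branch 1.1.2 (add ¬q5):
            ¬¬(q1 → ¬q1): β-rule — branch into ¬q1  //  ¬q1.
              branch 1.1.2.1 (add ¬q1):
                ○ open, literals {q1=0, q2=1, q5=0}.
              branch 1.1.2.2 (add ¬q1):
                ○ open, literals {q1=0, q2=1, q5=0}.
      branch 1.2 (add ¬((¬q3 ∧ ¬(q2 → ¬q2)) → ¬q2)):
        ¬((¬q3 ∧ ¬(q2 → ¬q2)) → ¬q2): α-rule — add (¬q3 ∧ ¬(q2 → ¬q2)), ¬¬q2.
        (¬q3 ∧ ¬(q2 → ¬q2)): α-rule — add ¬q3, ¬(q2 → ¬q2).
        ¬(q2 → ¬q2): α-rule — add q2, ¬¬q2.
        ((q2 ∨ q5) ∨ ¬q5): β-rule — branch into (q2 ∨ q5)  //  ¬q5.
          branch 1.2.1 (add (q2 ∨ q5)):
            (q2 ∨ q5): β-rule — branch into q2  //  q5.
              branch 1.2.1.1 (add q2):
                ○ open, literals {q2=1, q3=0}.
              branch 1.2.1.2 (add q5):
                ○ open, literals {q2=1, q3=0, q5=1}.
          branch 1.2.2 (add ¬q5):
            ○ open, literals {q2=1, q3=0, q5=0}.
  branch 2 (add ¬¬((q1 ∨ (q2 → ¬(q1 → ¬q1))) ∧ ((¬q3 ∧ ¬(q2 → ¬q2)) → ¬q2)), ¬((q2 ∨ q5) ∨ ¬q5)):
    ¬¬((q1 ∨ (q2 → ¬(q1 → ¬q1))) ∧ ((¬q3 ∧ ¬(q2 → ¬q2)) → ¬q2)): α-rule — add (q1 ∨ (q2 → ¬(q1 → ¬q1))), ((¬q3 ∧ ¬(q2 → ¬q2)) → ¬q2).
    ¬((q2 ∨ q5) ∨ ¬q5): α-rule — add ¬(q2 ∨ q5), ¬¬q5.
    ¬(q2 ∨ q5): α-rule — add ¬q2, ¬q5.
    × closes — contains both q5 and ¬q5.
1 branch closed, 9 open.
An open branch gives a satisfying assignment: q1=0, q2=1.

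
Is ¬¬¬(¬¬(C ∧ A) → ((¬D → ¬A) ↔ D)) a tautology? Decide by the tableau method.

Assume the negation and expand:
Initial set: {¬¬¬¬(¬¬(C ∧ A) → ((¬D → ¬A) ↔ D))}.
¬¬¬¬(¬¬(C ∧ A) → ((¬D → ¬A) ↔ D)): drop double negation, giving ¬¬(¬¬(C ∧ A) → ((¬D → ¬A) ↔ D)).
¬¬(¬¬(C ∧ A) → ((¬D → ¬A) ↔ D)): β-rule — branch into ¬¬¬(C ∧ A)  //  ((¬D → ¬A) ↔ D).
  branch 1 (add ¬¬¬(C ∧ A)):
    ¬¬¬(C ∧ A): drop double negation, giving ¬(C ∧ A).
    ¬(C ∧ A): β-rule — branch into ¬C  //  ¬A.
      branch 1.1 (add ¬C):
        ○ open, literals {C=0}.
      branch 1.2 (add ¬A):
        ○ open, literals {A=0}.
  branch 2 (add ((¬D → ¬A) ↔ D)):
    ((¬D → ¬A) ↔ D): β-rule — branch into (¬D → ¬A), D  //  ¬(¬D → ¬A), ¬D.
      branch 2.1 (add (¬D → ¬A), D):
        (¬D → ¬A): β-rule — branch into ¬¬D  //  ¬A.
          branch 2.1.1 (add ¬¬D):
            ○ open, literals {D=1}.
          branch 2.1.2 (add ¬A):
            ○ open, literals {A=0, D=1}.
      branch 2.2 (add ¬(¬D → ¬A), ¬D):
        ¬(¬D → ¬A): α-rule — add ¬D, ¬¬A.
        ○ open, literals {A=1, D=0}.
0 branches closed, 5 open.
An open branch gives a countermodel: C=0 (unmentioned atoms arbitrary); under it the original formula is false.

Not valid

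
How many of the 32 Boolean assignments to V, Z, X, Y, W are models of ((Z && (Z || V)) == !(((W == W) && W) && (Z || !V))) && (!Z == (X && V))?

Initial set: {T (((Z && (Z || V)) == !(((W == W) && W) && (Z || !V))) && (!Z == (X && V)))}.
T (((Z && (Z || V)) == !(((W == W) && W) && (Z || !V))) && (!Z == (X && V))): α-rule — add T ((Z && (Z || V)) == !(((W == W) && W) && (Z || !V))), T (!Z == (X && V)).
T ((Z && (Z || V)) == !(((W == W) && W) && (Z || !V))): β-rule — branch into T (Z && (Z || V)), T !(((W == W) && W) && (Z || !V))  //  F (Z && (Z || V)), F !(((W == W) && W) && (Z || !V)).
  branch 1 (add T (Z && (Z || V)), T !(((W == W) && W) && (Z || !V))):
    T (Z && (Z || V)): α-rule — add T Z, T (Z || V).
    T (!Z == (X && V)): β-rule — branch into T !Z, T (X && V)  //  F !Z, F (X && V).
      branch 1.1 (add T !Z, T (X && V)):
        × closes — contains both Z and !Z.
      branch 1.2 (add F !Z, F (X && V)):
        T !(((W == W) && W) && (Z || !V)): β-rule — branch into F ((W == W) && W)  //  F (Z || !V).
          branch 1.2.1 (add F ((W == W) && W)):
            T (Z || V): β-rule — branch into T Z  //  T V.
              branch 1.2.1.1 (add T Z):
                F (X && V): β-rule — branch into F X  //  F V.
                  branch 1.2.1.1.1 (add F X):
                    F ((W == W) && W): β-rule — branch into F (W == W)  //  F W.
                      branch 1.2.1.1.1.1 (add F (W == W)):
                        F (W == W): β-rule — branch into T W, F W  //  F W, T W.
                          branch 1.2.1.1.1.1.1 (add T W, F W):
                            × closes — contains both W and !W.
                          branch 1.2.1.1.1.1.2 (add F W, T W):
                            × closes — contains both W and !W.
                      branch 1.2.1.1.1.2 (add F W):
                        ○ open, literals {W=F, X=F, Z=T}.
                  branch 1.2.1.1.2 (add F V):
                    F ((W == W) && W): β-rule — branch into F (W == W)  //  F W.
                      branch 1.2.1.1.2.1 (add F (W == W)):
                        F (W == W): β-rule — branch into T W, F W  //  F W, T W.
                          branch 1.2.1.1.2.1.1 (add T W, F W):
                            × closes — contains both W and !W.
                          branch 1.2.1.1.2.1.2 (add F W, T W):
                            × closes — contains both W and !W.
                      branch 1.2.1.1.2.2 (add F W):
                        ○ open, literals {V=F, W=F, Z=T}.
              branch 1.2.1.2 (add T V):
                F (X && V): β-rule — branch into F X  //  F V.
                  branch 1.2.1.2.1 (add F X):
                    F ((W == W) && W): β-rule — branch into F (W == W)  //  F W.
                      branch 1.2.1.2.1.1 (add F (W == W)):
                        F (W == W): β-rule — branch into T W, F W  //  F W, T W.
                          branch 1.2.1.2.1.1.1 (add T W, F W):
                            × closes — contains both W and !W.
                          branch 1.2.1.2.1.1.2 (add F W, T W):
                            × closes — contains both W and !W.
                      branch 1.2.1.2.1.2 (add F W):
                        ○ open, literals {V=T, W=F, X=F, Z=T}.
                  branch 1.2.1.2.2 (add F V):
                    × closes — contains both V and !V.
          branch 1.2.2 (add F (Z || !V)):
            F (Z || !V): α-rule — add F Z, F !V.
            × closes — contains both Z and !Z.
  branch 2 (add F (Z && (Z || V)), F !(((W == W) && W) && (Z || !V))):
    F !(((W == W) && W) && (Z || !V)): α-rule — add T ((W == W) && W), T (Z || !V).
    T ((W == W) && W): α-rule — add T (W == W), T W.
    T (!Z == (X && V)): β-rule — branch into T !Z, T (X && V)  //  F !Z, F (X && V).
      branch 2.1 (add T !Z, T (X && V)):
        T (X && V): α-rule — add T X, T V.
        F (Z && (Z || V)): β-rule — branch into F Z  //  F (Z || V).
          branch 2.1.1 (add F Z):
            T (Z || !V): β-rule — branch into T Z  //  T !V.
              branch 2.1.1.1 (add T Z):
                × closes — contains both Z and !Z.
              branch 2.1.1.2 (add T !V):
                × closes — contains both V and !V.
          branch 2.1.2 (add F (Z || V)):
            F (Z || V): α-rule — add F Z, F V.
            × closes — contains both V and !V.
      branch 2.2 (add F !Z, F (X && V)):
        F (Z && (Z || V)): β-rule — branch into F Z  //  F (Z || V).
          branch 2.2.1 (add F Z):
            × closes — contains both Z and !Z.
          branch 2.2.2 (add F (Z || V)):
            F (Z || V): α-rule — add F Z, F V.
            × closes — contains both Z and !Z.
14 branches closed, 3 open.
Each open branch fixes some atoms; the unmentioned ones are free. Counting distinct full assignments: branch {W=F, X=F, Z=T} (V, Y) contributes 4 new; branch {V=F, W=F, Z=T} (X, Y) contributes 2 new; branch {V=T, W=F, X=F, Z=T} (Y) contributes 0 new. Total: 6.

6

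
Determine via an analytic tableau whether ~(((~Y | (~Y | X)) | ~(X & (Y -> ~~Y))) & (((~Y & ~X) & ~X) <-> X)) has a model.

Initial set: {~(((~Y | (~Y | X)) | ~(X & (Y -> ~~Y))) & (((~Y & ~X) & ~X) <-> X))}.
~(((~Y | (~Y | X)) | ~(X & (Y -> ~~Y))) & (((~Y & ~X) & ~X) <-> X)): β-rule — branch into ~((~Y | (~Y | X)) | ~(X & (Y -> ~~Y)))  //  ~(((~Y & ~X) & ~X) <-> X).
  branch 1 (add ~((~Y | (~Y | X)) | ~(X & (Y -> ~~Y)))):
    ~((~Y | (~Y | X)) | ~(X & (Y -> ~~Y))): α-rule — add ~(~Y | (~Y | X)), ~~(X & (Y -> ~~Y)).
    ~(~Y | (~Y | X)): α-rule — add ~~Y, ~(~Y | X).
    ~~(X & (Y -> ~~Y)): α-rule — add X, (Y -> ~~Y).
    ~(~Y | X): α-rule — add ~~Y, ~X.
    × closes — contains both X and ~X.
  branch 2 (add ~(((~Y & ~X) & ~X) <-> X)):
    ~(((~Y & ~X) & ~X) <-> X): β-rule — branch into ((~Y & ~X) & ~X), ~X  //  ~((~Y & ~X) & ~X), X.
      branch 2.1 (add ((~Y & ~X) & ~X), ~X):
        ((~Y & ~X) & ~X): α-rule — add (~Y & ~X), ~X.
        (~Y & ~X): α-rule — add ~Y, ~X.
        ○ open, literals {X=F, Y=F}.
      branch 2.2 (add ~((~Y & ~X) & ~X), X):
        ~((~Y & ~X) & ~X): β-rule — branch into ~(~Y & ~X)  //  ~~X.
          branch 2.2.1 (add ~(~Y & ~X)):
            ~(~Y & ~X): β-rule — branch into ~~Y  //  ~~X.
              branch 2.2.1.1 (add ~~Y):
                ○ open, literals {X=T, Y=T}.
              branch 2.2.1.2 (add ~~X):
                ○ open, literals {X=T}.
          branch 2.2.2 (add ~~X):
            ○ open, literals {X=T}.
1 branch closed, 4 open.
An open branch gives a satisfying assignment: X=F, Y=F.

Satisfiable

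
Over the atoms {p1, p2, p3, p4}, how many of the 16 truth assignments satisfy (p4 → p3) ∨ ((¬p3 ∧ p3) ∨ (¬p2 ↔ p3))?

Initial set: {T ((p4 → p3) ∨ ((¬p3 ∧ p3) ∨ (¬p2 ↔ p3)))}.
T ((p4 → p3) ∨ ((¬p3 ∧ p3) ∨ (¬p2 ↔ p3))): β-rule — branch into T (p4 → p3)  //  T ((¬p3 ∧ p3) ∨ (¬p2 ↔ p3)).
  branch 1 (add T (p4 → p3)):
    T (p4 → p3): β-rule — branch into F p4  //  T p3.
      branch 1.1 (add F p4):
        ○ open, literals {p4=false}.
      branch 1.2 (add T p3):
        ○ open, literals {p3=true}.
  branch 2 (add T ((¬p3 ∧ p3) ∨ (¬p2 ↔ p3))):
    T ((¬p3 ∧ p3) ∨ (¬p2 ↔ p3)): β-rule — branch into T (¬p3 ∧ p3)  //  T (¬p2 ↔ p3).
      branch 2.1 (add T (¬p3 ∧ p3)):
        T (¬p3 ∧ p3): α-rule — add T ¬p3, T p3.
        × closes — contains both p3 and ¬p3.
      branch 2.2 (add T (¬p2 ↔ p3)):
        T (¬p2 ↔ p3): β-rule — branch into T ¬p2, T p3  //  F ¬p2, F p3.
          branch 2.2.1 (add T ¬p2, T p3):
            ○ open, literals {p2=false, p3=true}.
          branch 2.2.2 (add F ¬p2, F p3):
            ○ open, literals {p2=true, p3=false}.
1 branch closed, 4 open.
Each open branch fixes some atoms; the unmentioned ones are free. Counting distinct full assignments: branch {p4=false} (p1, p2, p3) contributes 8 new; branch {p3=true} (p1, p2, p4) contributes 4 new; branch {p2=false, p3=true} (p1, p4) contributes 0 new; branch {p2=true, p3=false} (p1, p4) contributes 2 new. Total: 14.

14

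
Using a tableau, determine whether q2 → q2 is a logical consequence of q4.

Initial set: {q4; ¬(q2 → q2)}.
¬(q2 → q2): α-rule — add q2, ¬q2.
× closes — contains both q2 and ¬q2.
All 1 branch closes.
Every branch closed, so the premises entail the conclusion.

Yes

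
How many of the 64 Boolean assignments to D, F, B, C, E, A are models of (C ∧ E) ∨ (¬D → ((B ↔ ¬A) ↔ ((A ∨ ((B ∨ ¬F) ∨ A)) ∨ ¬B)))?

Initial set: {((C ∧ E) ∨ (¬D → ((B ↔ ¬A) ↔ ((A ∨ ((B ∨ ¬F) ∨ A)) ∨ ¬B))))}.
((C ∧ E) ∨ (¬D → ((B ↔ ¬A) ↔ ((A ∨ ((B ∨ ¬F) ∨ A)) ∨ ¬B)))): β-rule — branch into (C ∧ E)  //  (¬D → ((B ↔ ¬A) ↔ ((A ∨ ((B ∨ ¬F) ∨ A)) ∨ ¬B))).
  branch 1 (add (C ∧ E)):
    (C ∧ E): α-rule — add C, E.
    ○ open, literals {C=1, E=1}.
  branch 2 (add (¬D → ((B ↔ ¬A) ↔ ((A ∨ ((B ∨ ¬F) ∨ A)) ∨ ¬B)))):
    (¬D → ((B ↔ ¬A) ↔ ((A ∨ ((B ∨ ¬F) ∨ A)) ∨ ¬B))): β-rule — branch into ¬¬D  //  ((B ↔ ¬A) ↔ ((A ∨ ((B ∨ ¬F) ∨ A)) ∨ ¬B)).
      branch 2.1 (add ¬¬D):
        ○ open, literals {D=1}.
      branch 2.2 (add ((B ↔ ¬A) ↔ ((A ∨ ((B ∨ ¬F) ∨ A)) ∨ ¬B))):
        ((B ↔ ¬A) ↔ ((A ∨ ((B ∨ ¬F) ∨ A)) ∨ ¬B)): β-rule — branch into (B ↔ ¬A), ((A ∨ ((B ∨ ¬F) ∨ A)) ∨ ¬B)  //  ¬(B ↔ ¬A), ¬((A ∨ ((B ∨ ¬F) ∨ A)) ∨ ¬B).
          branch 2.2.1 (add (B ↔ ¬A), ((A ∨ ((B ∨ ¬F) ∨ A)) ∨ ¬B)):
            (B ↔ ¬A): β-rule — branch into B, ¬A  //  ¬B, ¬¬A.
              branch 2.2.1.1 (add B, ¬A):
                ((A ∨ ((B ∨ ¬F) ∨ A)) ∨ ¬B): β-rule — branch into (A ∨ ((B ∨ ¬F) ∨ A))  //  ¬B.
                  branch 2.2.1.1.1 (add (A ∨ ((B ∨ ¬F) ∨ A))):
                    (A ∨ ((B ∨ ¬F) ∨ A)): β-rule — branch into A  //  ((B ∨ ¬F) ∨ A).
                      branch 2.2.1.1.1.1 (add A):
                        × closes — contains both A and ¬A.
                      branch 2.2.1.1.1.2 (add ((B ∨ ¬F) ∨ A)):
                        ((B ∨ ¬F) ∨ A): β-rule — branch into (B ∨ ¬F)  //  A.
                          branch 2.2.1.1.1.2.1 (add (B ∨ ¬F)):
                            (B ∨ ¬F): β-rule — branch into B  //  ¬F.
                              branch 2.2.1.1.1.2.1.1 (add B):
                                ○ open, literals {A=0, B=1}.
                              branch 2.2.1.1.1.2.1.2 (add ¬F):
                                ○ open, literals {A=0, B=1, F=0}.
                          branch 2.2.1.1.1.2.2 (add A):
                            × closes — contains both A and ¬A.
                  branch 2.2.1.1.2 (add ¬B):
                    × closes — contains both B and ¬B.
              branch 2.2.1.2 (add ¬B, ¬¬A):
                ((A ∨ ((B ∨ ¬F) ∨ A)) ∨ ¬B): β-rule — branch into (A ∨ ((B ∨ ¬F) ∨ A))  //  ¬B.
                  branch 2.2.1.2.1 (add (A ∨ ((B ∨ ¬F) ∨ A))):
                    (A ∨ ((B ∨ ¬F) ∨ A)): β-rule — branch into A  //  ((B ∨ ¬F) ∨ A).
                      branch 2.2.1.2.1.1 (add A):
                        ○ open, literals {A=1, B=0}.
                      branch 2.2.1.2.1.2 (add ((B ∨ ¬F) ∨ A)):
                        ((B ∨ ¬F) ∨ A): β-rule — branch into (B ∨ ¬F)  //  A.
                          branch 2.2.1.2.1.2.1 (add (B ∨ ¬F)):
                            (B ∨ ¬F): β-rule — branch into B  //  ¬F.
                              branch 2.2.1.2.1.2.1.1 (add B):
                                × closes — contains both B and ¬B.
                              branch 2.2.1.2.1.2.1.2 (add ¬F):
                                ○ open, literals {A=1, B=0, F=0}.
                          branch 2.2.1.2.1.2.2 (add A):
                            ○ open, literals {A=1, B=0}.
                  branch 2.2.1.2.2 (add ¬B):
                    ○ open, literals {A=1, B=0}.
          branch 2.2.2 (add ¬(B ↔ ¬A), ¬((A ∨ ((B ∨ ¬F) ∨ A)) ∨ ¬B)):
            ¬((A ∨ ((B ∨ ¬F) ∨ A)) ∨ ¬B): α-rule — add ¬(A ∨ ((B ∨ ¬F) ∨ A)), ¬¬B.
            ¬(A ∨ ((B ∨ ¬F) ∨ A)): α-rule — add ¬A, ¬((B ∨ ¬F) ∨ A).
            ¬((B ∨ ¬F) ∨ A): α-rule — add ¬(B ∨ ¬F), ¬A.
            ¬(B ∨ ¬F): α-rule — add ¬B, ¬¬F.
            × closes — contains both B and ¬B.
5 branches closed, 8 open.
Each open branch fixes some atoms; the unmentioned ones are free. Counting distinct full assignments: branch {C=1, E=1} (D, F, B, A) contributes 16 new; branch {D=1} (F, B, C, E, A) contributes 24 new; branch {A=0, B=1} (D, F, C, E) contributes 6 new; branch {A=0, B=1, F=0} (D, C, E) contributes 0 new; branch {A=1, B=0} (D, F, C, E) contributes 6 new; branch {A=1, B=0, F=0} (D, C, E) contributes 0 new; branch {A=1, B=0} (D, F, C, E) contributes 0 new; branch {A=1, B=0} (D, F, C, E) contributes 0 new. Total: 52.

52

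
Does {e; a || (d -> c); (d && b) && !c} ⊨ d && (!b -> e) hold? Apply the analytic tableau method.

Yes

Initial set: {T e; T (a || (d -> c)); T ((d && b) && !c); F (d && (!b -> e))}.
T ((d && b) && !c): α-rule — add T (d && b), T !c.
T (d && b): α-rule — add T d, T b.
T (a || (d -> c)): β-rule — branch into T a  //  T (d -> c).
  branch 1 (add T a):
    F (d && (!b -> e)): β-rule — branch into F d  //  F (!b -> e).
      branch 1.1 (add F d):
        × closes — contains both d and !d.
      branch 1.2 (add F (!b -> e)):
        F (!b -> e): α-rule — add T !b, F e.
        × closes — contains both b and !b.
  branch 2 (add T (d -> c)):
    F (d && (!b -> e)): β-rule — branch into F d  //  F (!b -> e).
      branch 2.1 (add F d):
        × closes — contains both d and !d.
      branch 2.2 (add F (!b -> e)):
        F (!b -> e): α-rule — add T !b, F e.
        × closes — contains both b and !b.
All 4 branches close.
Every branch closed, so the premises entail the conclusion.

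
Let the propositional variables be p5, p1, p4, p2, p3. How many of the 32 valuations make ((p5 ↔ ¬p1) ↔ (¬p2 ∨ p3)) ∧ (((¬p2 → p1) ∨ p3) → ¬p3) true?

8

Initial set: {(((p5 ↔ ¬p1) ↔ (¬p2 ∨ p3)) ∧ (((¬p2 → p1) ∨ p3) → ¬p3))}.
(((p5 ↔ ¬p1) ↔ (¬p2 ∨ p3)) ∧ (((¬p2 → p1) ∨ p3) → ¬p3)): α-rule — add ((p5 ↔ ¬p1) ↔ (¬p2 ∨ p3)), (((¬p2 → p1) ∨ p3) → ¬p3).
((p5 ↔ ¬p1) ↔ (¬p2 ∨ p3)): β-rule — branch into (p5 ↔ ¬p1), (¬p2 ∨ p3)  //  ¬(p5 ↔ ¬p1), ¬(¬p2 ∨ p3).
  branch 1 (add (p5 ↔ ¬p1), (¬p2 ∨ p3)):
    (((¬p2 → p1) ∨ p3) → ¬p3): β-rule — branch into ¬((¬p2 → p1) ∨ p3)  //  ¬p3.
      branch 1.1 (add ¬((¬p2 → p1) ∨ p3)):
        ¬((¬p2 → p1) ∨ p3): α-rule — add ¬(¬p2 → p1), ¬p3.
        ¬(¬p2 → p1): α-rule — add ¬p2, ¬p1.
        (p5 ↔ ¬p1): β-rule — branch into p5, ¬p1  //  ¬p5, ¬¬p1.
          branch 1.1.1 (add p5, ¬p1):
            (¬p2 ∨ p3): β-rule — branch into ¬p2  //  p3.
              branch 1.1.1.1 (add ¬p2):
                ○ open, literals {p1=F, p2=F, p3=F, p5=T}.
              branch 1.1.1.2 (add p3):
                × closes — contains both p3 and ¬p3.
          branch 1.1.2 (add ¬p5, ¬¬p1):
            × closes — contains both p1 and ¬p1.
      branch 1.2 (add ¬p3):
        (p5 ↔ ¬p1): β-rule — branch into p5, ¬p1  //  ¬p5, ¬¬p1.
          branch 1.2.1 (add p5, ¬p1):
            (¬p2 ∨ p3): β-rule — branch into ¬p2  //  p3.
              branch 1.2.1.1 (add ¬p2):
                ○ open, literals {p1=F, p2=F, p3=F, p5=T}.
              branch 1.2.1.2 (add p3):
                × closes — contains both p3 and ¬p3.
          branch 1.2.2 (add ¬p5, ¬¬p1):
            (¬p2 ∨ p3): β-rule — branch into ¬p2  //  p3.
              branch 1.2.2.1 (add ¬p2):
                ○ open, literals {p1=T, p2=F, p3=F, p5=F}.
              branch 1.2.2.2 (add p3):
                × closes — contains both p3 and ¬p3.
  branch 2 (add ¬(p5 ↔ ¬p1), ¬(¬p2 ∨ p3)):
    ¬(¬p2 ∨ p3): α-rule — add ¬¬p2, ¬p3.
    (((¬p2 → p1) ∨ p3) → ¬p3): β-rule — branch into ¬((¬p2 → p1) ∨ p3)  //  ¬p3.
      branch 2.1 (add ¬((¬p2 → p1) ∨ p3)):
        ¬((¬p2 → p1) ∨ p3): α-rule — add ¬(¬p2 → p1), ¬p3.
        ¬(¬p2 → p1): α-rule — add ¬p2, ¬p1.
        × closes — contains both p2 and ¬p2.
      branch 2.2 (add ¬p3):
        ¬(p5 ↔ ¬p1): β-rule — branch into p5, ¬¬p1  //  ¬p5, ¬p1.
          branch 2.2.1 (add p5, ¬¬p1):
            ○ open, literals {p1=T, p2=T, p3=F, p5=T}.
          branch 2.2.2 (add ¬p5, ¬p1):
            ○ open, literals {p1=F, p2=T, p3=F, p5=F}.
5 branches closed, 5 open.
Each open branch fixes some atoms; the unmentioned ones are free. Counting distinct full assignments: branch {p1=F, p2=F, p3=F, p5=T} (p4) contributes 2 new; branch {p1=F, p2=F, p3=F, p5=T} (p4) contributes 0 new; branch {p1=T, p2=F, p3=F, p5=F} (p4) contributes 2 new; branch {p1=T, p2=T, p3=F, p5=T} (p4) contributes 2 new; branch {p1=F, p2=T, p3=F, p5=F} (p4) contributes 2 new. Total: 8.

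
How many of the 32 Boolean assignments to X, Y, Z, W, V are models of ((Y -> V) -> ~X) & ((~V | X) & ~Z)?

6

Initial set: {(((Y -> V) -> ~X) & ((~V | X) & ~Z))}.
(((Y -> V) -> ~X) & ((~V | X) & ~Z)): α-rule — add ((Y -> V) -> ~X), ((~V | X) & ~Z).
((~V | X) & ~Z): α-rule — add (~V | X), ~Z.
((Y -> V) -> ~X): β-rule — branch into ~(Y -> V)  //  ~X.
  branch 1 (add ~(Y -> V)):
    ~(Y -> V): α-rule — add Y, ~V.
    (~V | X): β-rule — branch into ~V  //  X.
      branch 1.1 (add ~V):
        ○ open, literals {V=0, Y=1, Z=0}.
      branch 1.2 (add X):
        ○ open, literals {V=0, X=1, Y=1, Z=0}.
  branch 2 (add ~X):
    (~V | X): β-rule — branch into ~V  //  X.
      branch 2.1 (add ~V):
        ○ open, literals {V=0, X=0, Z=0}.
      branch 2.2 (add X):
        × closes — contains both X and ~X.
1 branch closed, 3 open.
Each open branch fixes some atoms; the unmentioned ones are free. Counting distinct full assignments: branch {V=0, Y=1, Z=0} (X, W) contributes 4 new; branch {V=0, X=1, Y=1, Z=0} (W) contributes 0 new; branch {V=0, X=0, Z=0} (Y, W) contributes 2 new. Total: 6.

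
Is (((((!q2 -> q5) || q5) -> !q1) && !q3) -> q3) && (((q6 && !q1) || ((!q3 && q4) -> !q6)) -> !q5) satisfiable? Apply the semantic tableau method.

Satisfiable

Initial set: {T ((((((!q2 -> q5) || q5) -> !q1) && !q3) -> q3) && (((q6 && !q1) || ((!q3 && q4) -> !q6)) -> !q5))}.
T ((((((!q2 -> q5) || q5) -> !q1) && !q3) -> q3) && (((q6 && !q1) || ((!q3 && q4) -> !q6)) -> !q5)): α-rule — add T (((((!q2 -> q5) || q5) -> !q1) && !q3) -> q3), T (((q6 && !q1) || ((!q3 && q4) -> !q6)) -> !q5).
T (((((!q2 -> q5) || q5) -> !q1) && !q3) -> q3): β-rule — branch into F ((((!q2 -> q5) || q5) -> !q1) && !q3)  //  T q3.
  branch 1 (add F ((((!q2 -> q5) || q5) -> !q1) && !q3)):
    T (((q6 && !q1) || ((!q3 && q4) -> !q6)) -> !q5): β-rule — branch into F ((q6 && !q1) || ((!q3 && q4) -> !q6))  //  T !q5.
      branch 1.1 (add F ((q6 && !q1) || ((!q3 && q4) -> !q6))):
        F ((q6 && !q1) || ((!q3 && q4) -> !q6)): α-rule — add F (q6 && !q1), F ((!q3 && q4) -> !q6).
        F ((!q3 && q4) -> !q6): α-rule — add T (!q3 && q4), F !q6.
        T (!q3 && q4): α-rule — add T !q3, T q4.
        F ((((!q2 -> q5) || q5) -> !q1) && !q3): β-rule — branch into F (((!q2 -> q5) || q5) -> !q1)  //  F !q3.
          branch 1.1.1 (add F (((!q2 -> q5) || q5) -> !q1)):
            F (((!q2 -> q5) || q5) -> !q1): α-rule — add T ((!q2 -> q5) || q5), F !q1.
            F (q6 && !q1): β-rule — branch into F q6  //  F !q1.
              branch 1.1.1.1 (add F q6):
                × closes — contains both q6 and !q6.
              branch 1.1.1.2 (add F !q1):
                T ((!q2 -> q5) || q5): β-rule — branch into T (!q2 -> q5)  //  T q5.
                  branch 1.1.1.2.1 (add T (!q2 -> q5)):
                    T (!q2 -> q5): β-rule — branch into F !q2  //  T q5.
                      branch 1.1.1.2.1.1 (add F !q2):
                        ○ open, literals {q1=true, q2=true, q3=false, q4=true, q6=true}.
                      branch 1.1.1.2.1.2 (add T q5):
                        ○ open, literals {q1=true, q3=false, q4=true, q5=true, q6=true}.
                  branch 1.1.1.2.2 (add T q5):
                    ○ open, literals {q1=true, q3=false, q4=true, q5=true, q6=true}.
          branch 1.1.2 (add F !q3):
            × closes — contains both q3 and !q3.
      branch 1.2 (add T !q5):
        F ((((!q2 -> q5) || q5) -> !q1) && !q3): β-rule — branch into F (((!q2 -> q5) || q5) -> !q1)  //  F !q3.
          branch 1.2.1 (add F (((!q2 -> q5) || q5) -> !q1)):
            F (((!q2 -> q5) || q5) -> !q1): α-rule — add T ((!q2 -> q5) || q5), F !q1.
            T ((!q2 -> q5) || q5): β-rule — branch into T (!q2 -> q5)  //  T q5.
              branch 1.2.1.1 (add T (!q2 -> q5)):
                T (!q2 -> q5): β-rule — branch into F !q2  //  T q5.
                  branch 1.2.1.1.1 (add F !q2):
                    ○ open, literals {q1=true, q2=true, q5=false}.
                  branch 1.2.1.1.2 (add T q5):
                    × closes — contains both q5 and !q5.
              branch 1.2.1.2 (add T q5):
                × closes — contains both q5 and !q5.
          branch 1.2.2 (add F !q3):
            ○ open, literals {q3=true, q5=false}.
  branch 2 (add T q3):
    T (((q6 && !q1) || ((!q3 && q4) -> !q6)) -> !q5): β-rule — branch into F ((q6 && !q1) || ((!q3 && q4) -> !q6))  //  T !q5.
      branch 2.1 (add F ((q6 && !q1) || ((!q3 && q4) -> !q6))):
        F ((q6 && !q1) || ((!q3 && q4) -> !q6)): α-rule — add F (q6 && !q1), F ((!q3 && q4) -> !q6).
        F ((!q3 && q4) -> !q6): α-rule — add T (!q3 && q4), F !q6.
        T (!q3 && q4): α-rule — add T !q3, T q4.
        × closes — contains both q3 and !q3.
      branch 2.2 (add T !q5):
        ○ open, literals {q3=true, q5=false}.
5 branches closed, 6 open.
An open branch gives a satisfying assignment: q1=true, q2=true, q3=false, q4=true, q6=true.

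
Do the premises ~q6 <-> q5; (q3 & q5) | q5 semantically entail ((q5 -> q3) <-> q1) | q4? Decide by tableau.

Initial set: {(~q6 <-> q5); ((q3 & q5) | q5); ~(((q5 -> q3) <-> q1) | q4)}.
~(((q5 -> q3) <-> q1) | q4): α-rule — add ~((q5 -> q3) <-> q1), ~q4.
(~q6 <-> q5): β-rule — branch into ~q6, q5  //  ~~q6, ~q5.
  branch 1 (add ~q6, q5):
    ((q3 & q5) | q5): β-rule — branch into (q3 & q5)  //  q5.
      branch 1.1 (add (q3 & q5)):
        (q3 & q5): α-rule — add q3, q5.
        ~((q5 -> q3) <-> q1): β-rule — branch into (q5 -> q3), ~q1  //  ~(q5 -> q3), q1.
          branch 1.1.1 (add (q5 -> q3), ~q1):
            (q5 -> q3): β-rule — branch into ~q5  //  q3.
              branch 1.1.1.1 (add ~q5):
                × closes — contains both q5 and ~q5.
              branch 1.1.1.2 (add q3):
                ○ open, literals {q1=false, q3=true, q4=false, q5=true, q6=false}.
          branch 1.1.2 (add ~(q5 -> q3), q1):
            ~(q5 -> q3): α-rule — add q5, ~q3.
            × closes — contains both q3 and ~q3.
      branch 1.2 (add q5):
        ~((q5 -> q3) <-> q1): β-rule — branch into (q5 -> q3), ~q1  //  ~(q5 -> q3), q1.
          branch 1.2.1 (add (q5 -> q3), ~q1):
            (q5 -> q3): β-rule — branch into ~q5  //  q3.
              branch 1.2.1.1 (add ~q5):
                × closes — contains both q5 and ~q5.
              branch 1.2.1.2 (add q3):
                ○ open, literals {q1=false, q3=true, q4=false, q5=true, q6=false}.
          branch 1.2.2 (add ~(q5 -> q3), q1):
            ~(q5 -> q3): α-rule — add q5, ~q3.
            ○ open, literals {q1=true, q3=false, q4=false, q5=true, q6=false}.
  branch 2 (add ~~q6, ~q5):
    ((q3 & q5) | q5): β-rule — branch into (q3 & q5)  //  q5.
      branch 2.1 (add (q3 & q5)):
        (q3 & q5): α-rule — add q3, q5.
        × closes — contains both q5 and ~q5.
      branch 2.2 (add q5):
        × closes — contains both q5 and ~q5.
5 branches closed, 3 open.
An open branch gives a countermodel: q1=false, q3=true, q4=false, q5=true, q6=false (unmentioned atoms arbitrary); the premises hold there but the conclusion fails.

No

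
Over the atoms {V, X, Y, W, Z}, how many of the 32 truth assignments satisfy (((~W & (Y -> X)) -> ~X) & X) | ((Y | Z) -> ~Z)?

Initial set: {((((~W & (Y -> X)) -> ~X) & X) | ((Y | Z) -> ~Z))}.
((((~W & (Y -> X)) -> ~X) & X) | ((Y | Z) -> ~Z)): β-rule — branch into (((~W & (Y -> X)) -> ~X) & X)  //  ((Y | Z) -> ~Z).
  branch 1 (add (((~W & (Y -> X)) -> ~X) & X)):
    (((~W & (Y -> X)) -> ~X) & X): α-rule — add ((~W & (Y -> X)) -> ~X), X.
    ((~W & (Y -> X)) -> ~X): β-rule — branch into ~(~W & (Y -> X))  //  ~X.
      branch 1.1 (add ~(~W & (Y -> X))):
        ~(~W & (Y -> X)): β-rule — branch into ~~W  //  ~(Y -> X).
          branch 1.1.1 (add ~~W):
            ○ open, literals {W=T, X=T}.
          branch 1.1.2 (add ~(Y -> X)):
            ~(Y -> X): α-rule — add Y, ~X.
            × closes — contains both X and ~X.
      branch 1.2 (add ~X):
        × closes — contains both X and ~X.
  branch 2 (add ((Y | Z) -> ~Z)):
    ((Y | Z) -> ~Z): β-rule — branch into ~(Y | Z)  //  ~Z.
      branch 2.1 (add ~(Y | Z)):
        ~(Y | Z): α-rule — add ~Y, ~Z.
        ○ open, literals {Y=F, Z=F}.
      branch 2.2 (add ~Z):
        ○ open, literals {Z=F}.
2 branches closed, 3 open.
Each open branch fixes some atoms; the unmentioned ones are free. Counting distinct full assignments: branch {W=T, X=T} (V, Y, Z) contributes 8 new; branch {Y=F, Z=F} (V, X, W) contributes 6 new; branch {Z=F} (V, X, Y, W) contributes 6 new. Total: 20.

20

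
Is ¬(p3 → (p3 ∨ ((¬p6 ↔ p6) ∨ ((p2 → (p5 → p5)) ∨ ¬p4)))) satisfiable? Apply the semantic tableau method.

Initial set: {¬(p3 → (p3 ∨ ((¬p6 ↔ p6) ∨ ((p2 → (p5 → p5)) ∨ ¬p4))))}.
¬(p3 → (p3 ∨ ((¬p6 ↔ p6) ∨ ((p2 → (p5 → p5)) ∨ ¬p4)))): α-rule — add p3, ¬(p3 ∨ ((¬p6 ↔ p6) ∨ ((p2 → (p5 → p5)) ∨ ¬p4))).
¬(p3 ∨ ((¬p6 ↔ p6) ∨ ((p2 → (p5 → p5)) ∨ ¬p4))): α-rule — add ¬p3, ¬((¬p6 ↔ p6) ∨ ((p2 → (p5 → p5)) ∨ ¬p4)).
× closes — contains both p3 and ¬p3.
All 1 branch closes.
Every branch closed; the formula is unsatisfiable.

Unsatisfiable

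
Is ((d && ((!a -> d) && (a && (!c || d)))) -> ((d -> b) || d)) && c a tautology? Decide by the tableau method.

Not valid

Assume the negation and expand:
Initial set: {!(((d && ((!a -> d) && (a && (!c || d)))) -> ((d -> b) || d)) && c)}.
!(((d && ((!a -> d) && (a && (!c || d)))) -> ((d -> b) || d)) && c): β-rule — branch into !((d && ((!a -> d) && (a && (!c || d)))) -> ((d -> b) || d))  //  !c.
  branch 1 (add !((d && ((!a -> d) && (a && (!c || d)))) -> ((d -> b) || d))):
    !((d && ((!a -> d) && (a && (!c || d)))) -> ((d -> b) || d)): α-rule — add (d && ((!a -> d) && (a && (!c || d)))), !((d -> b) || d).
    (d && ((!a -> d) && (a && (!c || d)))): α-rule — add d, ((!a -> d) && (a && (!c || d))).
    !((d -> b) || d): α-rule — add !(d -> b), !d.
    × closes — contains both d and !d.
  branch 2 (add !c):
    ○ open, literals {c=false}.
1 branch closed, 1 open.
An open branch gives a countermodel: c=false (unmentioned atoms arbitrary); under it the original formula is false.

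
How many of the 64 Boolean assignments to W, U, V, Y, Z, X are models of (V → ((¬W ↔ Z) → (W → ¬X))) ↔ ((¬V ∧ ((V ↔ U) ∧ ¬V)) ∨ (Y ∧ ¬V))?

28

Initial set: {((V → ((¬W ↔ Z) → (W → ¬X))) ↔ ((¬V ∧ ((V ↔ U) ∧ ¬V)) ∨ (Y ∧ ¬V)))}.
((V → ((¬W ↔ Z) → (W → ¬X))) ↔ ((¬V ∧ ((V ↔ U) ∧ ¬V)) ∨ (Y ∧ ¬V))): β-rule — branch into (V → ((¬W ↔ Z) → (W → ¬X))), ((¬V ∧ ((V ↔ U) ∧ ¬V)) ∨ (Y ∧ ¬V))  //  ¬(V → ((¬W ↔ Z) → (W → ¬X))), ¬((¬V ∧ ((V ↔ U) ∧ ¬V)) ∨ (Y ∧ ¬V)).
  branch 1 (add (V → ((¬W ↔ Z) → (W → ¬X))), ((¬V ∧ ((V ↔ U) ∧ ¬V)) ∨ (Y ∧ ¬V))):
    (V → ((¬W ↔ Z) → (W → ¬X))): β-rule — branch into ¬V  //  ((¬W ↔ Z) → (W → ¬X)).
      branch 1.1 (add ¬V):
        ((¬V ∧ ((V ↔ U) ∧ ¬V)) ∨ (Y ∧ ¬V)): β-rule — branch into (¬V ∧ ((V ↔ U) ∧ ¬V))  //  (Y ∧ ¬V).
          branch 1.1.1 (add (¬V ∧ ((V ↔ U) ∧ ¬V))):
            (¬V ∧ ((V ↔ U) ∧ ¬V)): α-rule — add ¬V, ((V ↔ U) ∧ ¬V).
            ((V ↔ U) ∧ ¬V): α-rule — add (V ↔ U), ¬V.
            (V ↔ U): β-rule — branch into V, U  //  ¬V, ¬U.
              branch 1.1.1.1 (add V, U):
                × closes — contains both V and ¬V.
              branch 1.1.1.2 (add ¬V, ¬U):
                ○ open, literals {U=F, V=F}.
          branch 1.1.2 (add (Y ∧ ¬V)):
            (Y ∧ ¬V): α-rule — add Y, ¬V.
            ○ open, literals {V=F, Y=T}.
      branch 1.2 (add ((¬W ↔ Z) → (W → ¬X))):
        ((¬V ∧ ((V ↔ U) ∧ ¬V)) ∨ (Y ∧ ¬V)): β-rule — branch into (¬V ∧ ((V ↔ U) ∧ ¬V))  //  (Y ∧ ¬V).
          branch 1.2.1 (add (¬V ∧ ((V ↔ U) ∧ ¬V))):
            (¬V ∧ ((V ↔ U) ∧ ¬V)): α-rule — add ¬V, ((V ↔ U) ∧ ¬V).
            ((V ↔ U) ∧ ¬V): α-rule — add (V ↔ U), ¬V.
            ((¬W ↔ Z) → (W → ¬X)): β-rule — branch into ¬(¬W ↔ Z)  //  (W → ¬X).
              branch 1.2.1.1 (add ¬(¬W ↔ Z)):
                (V ↔ U): β-rule — branch into V, U  //  ¬V, ¬U.
                  branch 1.2.1.1.1 (add V, U):
                    × closes — contains both V and ¬V.
                  branch 1.2.1.1.2 (add ¬V, ¬U):
                    ¬(¬W ↔ Z): β-rule — branch into ¬W, ¬Z  //  ¬¬W, Z.
                      branch 1.2.1.1.2.1 (add ¬W, ¬Z):
                        ○ open, literals {U=F, V=F, W=F, Z=F}.
                      branch 1.2.1.1.2.2 (add ¬¬W, Z):
                        ○ open, literals {U=F, V=F, W=T, Z=T}.
              branch 1.2.1.2 (add (W → ¬X)):
                (V ↔ U): β-rule — branch into V, U  //  ¬V, ¬U.
                  branch 1.2.1.2.1 (add V, U):
                    × closes — contains both V and ¬V.
                  branch 1.2.1.2.2 (add ¬V, ¬U):
                    (W → ¬X): β-rule — branch into ¬W  //  ¬X.
                      branch 1.2.1.2.2.1 (add ¬W):
                        ○ open, literals {U=F, V=F, W=F}.
                      branch 1.2.1.2.2.2 (add ¬X):
                        ○ open, literals {U=F, V=F, X=F}.
          branch 1.2.2 (add (Y ∧ ¬V)):
            (Y ∧ ¬V): α-rule — add Y, ¬V.
            ((¬W ↔ Z) → (W → ¬X)): β-rule — branch into ¬(¬W ↔ Z)  //  (W → ¬X).
              branch 1.2.2.1 (add ¬(¬W ↔ Z)):
                ¬(¬W ↔ Z): β-rule — branch into ¬W, ¬Z  //  ¬¬W, Z.
                  branch 1.2.2.1.1 (add ¬W, ¬Z):
                    ○ open, literals {V=F, W=F, Y=T, Z=F}.
                  branch 1.2.2.1.2 (add ¬¬W, Z):
                    ○ open, literals {V=F, W=T, Y=T, Z=T}.
              branch 1.2.2.2 (add (W → ¬X)):
                (W → ¬X): β-rule — branch into ¬W  //  ¬X.
                  branch 1.2.2.2.1 (add ¬W):
                    ○ open, literals {V=F, W=F, Y=T}.
                  branch 1.2.2.2.2 (add ¬X):
                    ○ open, literals {V=F, X=F, Y=T}.
  branch 2 (add ¬(V → ((¬W ↔ Z) → (W → ¬X))), ¬((¬V ∧ ((V ↔ U) ∧ ¬V)) ∨ (Y ∧ ¬V))):
    ¬(V → ((¬W ↔ Z) → (W → ¬X))): α-rule — add V, ¬((¬W ↔ Z) → (W → ¬X)).
    ¬((¬V ∧ ((V ↔ U) ∧ ¬V)) ∨ (Y ∧ ¬V)): α-rule — add ¬(¬V ∧ ((V ↔ U) ∧ ¬V)), ¬(Y ∧ ¬V).
    ¬((¬W ↔ Z) → (W → ¬X)): α-rule — add (¬W ↔ Z), ¬(W → ¬X).
    ¬(W → ¬X): α-rule — add W, ¬¬X.
    ¬(¬V ∧ ((V ↔ U) ∧ ¬V)): β-rule — branch into ¬¬V  //  ¬((V ↔ U) ∧ ¬V).
      branch 2.1 (add ¬¬V):
        ¬(Y ∧ ¬V): β-rule — branch into ¬Y  //  ¬¬V.
          branch 2.1.1 (add ¬Y):
            (¬W ↔ Z): β-rule — branch into ¬W, Z  //  ¬¬W, ¬Z.
              branch 2.1.1.1 (add ¬W, Z):
                × closes — contains both W and ¬W.
              branch 2.1.1.2 (add ¬¬W, ¬Z):
                ○ open, literals {V=T, W=T, X=T, Y=F, Z=F}.
          branch 2.1.2 (add ¬¬V):
            (¬W ↔ Z): β-rule — branch into ¬W, Z  //  ¬¬W, ¬Z.
              branch 2.1.2.1 (add ¬W, Z):
                × closes — contains both W and ¬W.
              branch 2.1.2.2 (add ¬¬W, ¬Z):
                ○ open, literals {V=T, W=T, X=T, Z=F}.
      branch 2.2 (add ¬((V ↔ U) ∧ ¬V)):
        ¬(Y ∧ ¬V): β-rule — branch into ¬Y  //  ¬¬V.
          branch 2.2.1 (add ¬Y):
            (¬W ↔ Z): β-rule — branch into ¬W, Z  //  ¬¬W, ¬Z.
              branch 2.2.1.1 (add ¬W, Z):
                × closes — contains both W and ¬W.
              branch 2.2.1.2 (add ¬¬W, ¬Z):
                ¬((V ↔ U) ∧ ¬V): β-rule — branch into ¬(V ↔ U)  //  ¬¬V.
                  branch 2.2.1.2.1 (add ¬(V ↔ U)):
                    ¬(V ↔ U): β-rule — branch into V, ¬U  //  ¬V, U.
                      branch 2.2.1.2.1.1 (add V, ¬U):
                        ○ open, literals {U=F, V=T, W=T, X=T, Y=F, Z=F}.
                      branch 2.2.1.2.1.2 (add ¬V, U):
                        × closes — contains both V and ¬V.
                  branch 2.2.1.2.2 (add ¬¬V):
                    ○ open, literals {V=T, W=T, X=T, Y=F, Z=F}.
          branch 2.2.2 (add ¬¬V):
            (¬W ↔ Z): β-rule — branch into ¬W, Z  //  ¬¬W, ¬Z.
              branch 2.2.2.1 (add ¬W, Z):
                × closes — contains both W and ¬W.
              branch 2.2.2.2 (add ¬¬W, ¬Z):
                ¬((V ↔ U) ∧ ¬V): β-rule — branch into ¬(V ↔ U)  //  ¬¬V.
                  branch 2.2.2.2.1 (add ¬(V ↔ U)):
                    ¬(V ↔ U): β-rule — branch into V, ¬U  //  ¬V, U.
                      branch 2.2.2.2.1.1 (add V, ¬U):
                        ○ open, literals {U=F, V=T, W=T, X=T, Z=F}.
                      branch 2.2.2.2.1.2 (add ¬V, U):
                        × closes — contains both V and ¬V.
                  branch 2.2.2.2.2 (add ¬¬V):
                    ○ open, literals {V=T, W=T, X=T, Z=F}.
9 branches closed, 16 open.
Each open branch fixes some atoms; the unmentioned ones are free. Counting distinct full assignments: branch {U=F, V=F} (W, Y, Z, X) contributes 16 new; branch {V=F, Y=T} (W, U, Z, X) contributes 8 new; branch {U=F, V=F, W=F, Z=F} (Y, X) contributes 0 new; branch {U=F, V=F, W=T, Z=T} (Y, X) contributes 0 new; branch {U=F, V=F, W=F} (Y, Z, X) contributes 0 new; branch {U=F, V=F, X=F} (W, Y, Z) contributes 0 new; branch {V=F, W=F, Y=T, Z=F} (U, X) contributes 0 new; branch {V=F, W=T, Y=T, Z=T} (U, X) contributes 0 new; branch {V=F, W=F, Y=T} (U, Z, X) contributes 0 new; branch {V=F, X=F, Y=T} (W, U, Z) contributes 0 new; branch {V=T, W=T, X=T, Y=F, Z=F} (U) contributes 2 new; branch {V=T, W=T, X=T, Z=F} (U, Y) contributes 2 new; branch {U=F, V=T, W=T, X=T, Y=F, Z=F} (none free) contributes 0 new; branch {V=T, W=T, X=T, Y=F, Z=F} (U) contributes 0 new; branch {U=F, V=T, W=T, X=T, Z=F} (Y) contributes 0 new; branch {V=T, W=T, X=T, Z=F} (U, Y) contributes 0 new. Total: 28.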